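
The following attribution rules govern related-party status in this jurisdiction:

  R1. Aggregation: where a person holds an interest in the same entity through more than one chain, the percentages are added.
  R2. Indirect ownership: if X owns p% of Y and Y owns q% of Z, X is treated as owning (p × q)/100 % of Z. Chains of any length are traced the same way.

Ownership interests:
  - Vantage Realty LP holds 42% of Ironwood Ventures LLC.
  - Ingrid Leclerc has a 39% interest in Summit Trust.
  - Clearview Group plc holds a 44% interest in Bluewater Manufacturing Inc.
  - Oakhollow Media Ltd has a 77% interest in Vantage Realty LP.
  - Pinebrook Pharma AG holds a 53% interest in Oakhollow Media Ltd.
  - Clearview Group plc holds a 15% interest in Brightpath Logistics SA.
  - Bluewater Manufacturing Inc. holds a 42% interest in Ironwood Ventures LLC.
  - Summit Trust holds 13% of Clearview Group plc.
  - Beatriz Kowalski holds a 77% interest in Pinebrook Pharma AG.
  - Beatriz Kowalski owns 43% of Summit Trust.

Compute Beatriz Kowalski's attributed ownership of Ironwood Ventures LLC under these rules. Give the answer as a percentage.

14.230986%

Chain via Summit Trust → Clearview Group plc → Bluewater Manufacturing Inc. (R2): 43% × 13% × 44% × 42% = 1.033032% of Ironwood Ventures LLC.
Chain via Pinebrook Pharma AG → Oakhollow Media Ltd → Vantage Realty LP (R2): 77% × 53% × 77% × 42% = 13.197954% of Ironwood Ventures LLC.
Aggregating (R1): 1.033032% + 13.197954% = 14.230986%.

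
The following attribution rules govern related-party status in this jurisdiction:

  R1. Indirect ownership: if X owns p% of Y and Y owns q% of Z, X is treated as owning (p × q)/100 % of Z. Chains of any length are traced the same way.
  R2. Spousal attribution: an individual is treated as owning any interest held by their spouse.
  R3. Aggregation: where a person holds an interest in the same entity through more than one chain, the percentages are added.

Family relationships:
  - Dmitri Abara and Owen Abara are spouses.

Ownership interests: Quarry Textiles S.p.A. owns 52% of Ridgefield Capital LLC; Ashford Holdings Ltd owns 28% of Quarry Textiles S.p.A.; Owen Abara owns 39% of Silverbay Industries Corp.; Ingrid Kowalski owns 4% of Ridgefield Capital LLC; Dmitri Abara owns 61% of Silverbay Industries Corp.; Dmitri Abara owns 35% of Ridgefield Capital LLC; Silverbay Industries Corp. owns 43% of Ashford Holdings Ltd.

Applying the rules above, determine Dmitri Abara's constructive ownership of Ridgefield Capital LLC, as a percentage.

41.2608%

By spousal attribution (R2), Dmitri Abara is treated as also owning Owen Abara's interest in Silverbay Industries Corp, giving 61% + 39% = 100%.
Chain via Silverbay Industries Corp. → Ashford Holdings Ltd → Quarry Textiles S.p.A. (R1): 100% × 43% × 28% × 52% = 6.2608% of Ridgefield Capital LLC.
Direct interest in Ridgefield Capital LLC: 35%.
Aggregating (R3): 6.2608% + 35% = 41.2608%.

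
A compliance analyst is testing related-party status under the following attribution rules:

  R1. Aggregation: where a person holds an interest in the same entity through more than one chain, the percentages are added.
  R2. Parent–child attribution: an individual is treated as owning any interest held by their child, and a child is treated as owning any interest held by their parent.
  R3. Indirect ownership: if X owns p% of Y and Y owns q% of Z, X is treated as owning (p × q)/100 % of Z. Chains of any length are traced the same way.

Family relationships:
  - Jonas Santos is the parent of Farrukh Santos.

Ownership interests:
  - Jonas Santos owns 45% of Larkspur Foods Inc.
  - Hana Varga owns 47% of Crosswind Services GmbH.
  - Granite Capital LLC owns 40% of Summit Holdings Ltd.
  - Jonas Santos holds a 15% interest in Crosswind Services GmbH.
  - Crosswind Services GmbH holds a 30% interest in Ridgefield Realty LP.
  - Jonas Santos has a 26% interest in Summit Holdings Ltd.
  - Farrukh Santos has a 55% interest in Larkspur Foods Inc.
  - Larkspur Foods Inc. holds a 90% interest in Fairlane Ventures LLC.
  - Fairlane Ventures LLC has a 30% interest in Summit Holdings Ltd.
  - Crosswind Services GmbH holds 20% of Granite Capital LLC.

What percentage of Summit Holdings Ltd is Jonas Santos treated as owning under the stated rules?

By parent–child attribution (R2), Jonas Santos is treated as also owning Farrukh Santos's interest in Larkspur Foods Inc, giving 45% + 55% = 100%.
Chain via Larkspur Foods Inc. → Fairlane Ventures LLC (R3): 100% × 90% × 30% = 27% of Summit Holdings Ltd.
Chain via Crosswind Services GmbH → Granite Capital LLC (R3): 15% × 20% × 40% = 1.2% of Summit Holdings Ltd.
Direct interest in Summit Holdings Ltd: 26%.
Aggregating (R1): 27% + 1.2% + 26% = 54.2%.

54.2%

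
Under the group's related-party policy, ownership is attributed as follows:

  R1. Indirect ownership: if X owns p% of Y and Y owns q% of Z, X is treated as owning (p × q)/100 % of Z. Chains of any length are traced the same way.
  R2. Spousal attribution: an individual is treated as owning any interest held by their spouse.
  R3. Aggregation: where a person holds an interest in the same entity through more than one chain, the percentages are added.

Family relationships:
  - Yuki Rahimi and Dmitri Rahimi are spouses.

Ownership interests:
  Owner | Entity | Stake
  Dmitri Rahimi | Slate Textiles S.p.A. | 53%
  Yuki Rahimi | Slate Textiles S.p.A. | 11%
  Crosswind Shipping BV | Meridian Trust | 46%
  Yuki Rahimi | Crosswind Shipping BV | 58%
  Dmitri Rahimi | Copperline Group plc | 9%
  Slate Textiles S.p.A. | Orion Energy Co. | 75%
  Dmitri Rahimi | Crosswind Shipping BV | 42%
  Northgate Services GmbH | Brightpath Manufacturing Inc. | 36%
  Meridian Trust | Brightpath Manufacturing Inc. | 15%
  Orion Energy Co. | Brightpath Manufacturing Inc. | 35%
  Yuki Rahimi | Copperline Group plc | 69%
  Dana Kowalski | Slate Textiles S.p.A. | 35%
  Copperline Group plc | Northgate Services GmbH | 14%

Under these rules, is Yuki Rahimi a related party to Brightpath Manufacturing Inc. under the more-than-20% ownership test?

By spousal attribution (R2), Yuki Rahimi is treated as also owning Dmitri Rahimi's interest in Copperline Group plc, giving 69% + 9% = 78%.
By spousal attribution (R2), Yuki Rahimi is treated as also owning Dmitri Rahimi's interest in Slate Textiles S.p.A, giving 11% + 53% = 64%.
By spousal attribution (R2), Yuki Rahimi is treated as also owning Dmitri Rahimi's interest in Crosswind Shipping BV, giving 58% + 42% = 100%.
Chain via Copperline Group plc → Northgate Services GmbH (R1): 78% × 14% × 36% = 3.9312% of Brightpath Manufacturing Inc.
Chain via Slate Textiles S.p.A. → Orion Energy Co. (R1): 64% × 75% × 35% = 16.8% of Brightpath Manufacturing Inc.
Chain via Crosswind Shipping BV → Meridian Trust (R1): 100% × 46% × 15% = 6.9% of Brightpath Manufacturing Inc.
Aggregating (R3): 3.9312% + 16.8% + 6.9% = 27.6312%.
27.6312% exceeds the 20% threshold, so Yuki is a related party to Brightpath Manufacturing Inc.

Yes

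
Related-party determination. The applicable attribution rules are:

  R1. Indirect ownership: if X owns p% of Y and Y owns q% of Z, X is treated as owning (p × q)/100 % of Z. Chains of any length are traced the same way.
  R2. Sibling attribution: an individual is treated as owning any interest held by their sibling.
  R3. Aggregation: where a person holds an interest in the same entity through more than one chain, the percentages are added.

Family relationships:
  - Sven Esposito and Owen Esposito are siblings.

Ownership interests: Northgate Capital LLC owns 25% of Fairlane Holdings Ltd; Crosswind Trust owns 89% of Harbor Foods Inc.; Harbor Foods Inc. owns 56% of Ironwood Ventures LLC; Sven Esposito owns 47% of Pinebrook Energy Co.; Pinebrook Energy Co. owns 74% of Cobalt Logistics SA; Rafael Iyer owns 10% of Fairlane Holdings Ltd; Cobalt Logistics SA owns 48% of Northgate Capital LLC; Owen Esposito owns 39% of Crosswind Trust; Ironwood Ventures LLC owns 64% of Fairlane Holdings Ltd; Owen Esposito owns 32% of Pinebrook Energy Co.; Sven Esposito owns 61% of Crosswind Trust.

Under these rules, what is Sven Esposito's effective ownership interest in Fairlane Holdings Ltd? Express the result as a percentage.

By sibling attribution (R2), Sven Esposito is treated as also owning Owen Esposito's interest in Crosswind Trust, giving 61% + 39% = 100%.
By sibling attribution (R2), Sven Esposito is treated as also owning Owen Esposito's interest in Pinebrook Energy Co, giving 47% + 32% = 79%.
Chain via Crosswind Trust → Harbor Foods Inc. → Ironwood Ventures LLC (R1): 100% × 89% × 56% × 64% = 31.8976% of Fairlane Holdings Ltd.
Chain via Pinebrook Energy Co. → Cobalt Logistics SA → Northgate Capital LLC (R1): 79% × 74% × 48% × 25% = 7.0152% of Fairlane Holdings Ltd.
Aggregating (R3): 31.8976% + 7.0152% = 38.9128%.

38.9128%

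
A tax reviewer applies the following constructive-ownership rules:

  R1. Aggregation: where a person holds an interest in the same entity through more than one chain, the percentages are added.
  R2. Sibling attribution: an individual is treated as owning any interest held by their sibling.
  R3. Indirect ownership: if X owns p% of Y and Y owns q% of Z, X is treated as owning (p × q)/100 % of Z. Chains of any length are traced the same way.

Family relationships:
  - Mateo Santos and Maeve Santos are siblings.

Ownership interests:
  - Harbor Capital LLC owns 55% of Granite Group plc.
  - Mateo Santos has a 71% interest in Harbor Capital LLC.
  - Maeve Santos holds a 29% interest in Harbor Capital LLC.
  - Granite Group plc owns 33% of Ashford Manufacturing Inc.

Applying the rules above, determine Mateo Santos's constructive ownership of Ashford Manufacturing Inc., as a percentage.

18.15%

By sibling attribution (R2), Mateo Santos is treated as also owning Maeve Santos's interest in Harbor Capital LLC, giving 71% + 29% = 100%.
Chain via Harbor Capital LLC → Granite Group plc (R3): 100% × 55% × 33% = 18.15% of Ashford Manufacturing Inc.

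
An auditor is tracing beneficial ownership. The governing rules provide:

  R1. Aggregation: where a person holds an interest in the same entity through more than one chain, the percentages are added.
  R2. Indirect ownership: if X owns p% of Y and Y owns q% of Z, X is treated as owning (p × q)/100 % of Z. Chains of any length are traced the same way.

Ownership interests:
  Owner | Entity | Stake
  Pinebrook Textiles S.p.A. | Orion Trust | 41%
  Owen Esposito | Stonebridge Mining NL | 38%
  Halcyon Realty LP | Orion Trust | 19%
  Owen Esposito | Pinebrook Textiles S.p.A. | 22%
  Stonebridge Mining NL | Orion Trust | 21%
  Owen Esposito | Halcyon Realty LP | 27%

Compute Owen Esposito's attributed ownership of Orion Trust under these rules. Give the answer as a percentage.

Chain via Pinebrook Textiles S.p.A. (R2): 22% × 41% = 9.02% of Orion Trust.
Chain via Halcyon Realty LP (R2): 27% × 19% = 5.13% of Orion Trust.
Chain via Stonebridge Mining NL (R2): 38% × 21% = 7.98% of Orion Trust.
Aggregating (R1): 9.02% + 5.13% + 7.98% = 22.13%.

22.13%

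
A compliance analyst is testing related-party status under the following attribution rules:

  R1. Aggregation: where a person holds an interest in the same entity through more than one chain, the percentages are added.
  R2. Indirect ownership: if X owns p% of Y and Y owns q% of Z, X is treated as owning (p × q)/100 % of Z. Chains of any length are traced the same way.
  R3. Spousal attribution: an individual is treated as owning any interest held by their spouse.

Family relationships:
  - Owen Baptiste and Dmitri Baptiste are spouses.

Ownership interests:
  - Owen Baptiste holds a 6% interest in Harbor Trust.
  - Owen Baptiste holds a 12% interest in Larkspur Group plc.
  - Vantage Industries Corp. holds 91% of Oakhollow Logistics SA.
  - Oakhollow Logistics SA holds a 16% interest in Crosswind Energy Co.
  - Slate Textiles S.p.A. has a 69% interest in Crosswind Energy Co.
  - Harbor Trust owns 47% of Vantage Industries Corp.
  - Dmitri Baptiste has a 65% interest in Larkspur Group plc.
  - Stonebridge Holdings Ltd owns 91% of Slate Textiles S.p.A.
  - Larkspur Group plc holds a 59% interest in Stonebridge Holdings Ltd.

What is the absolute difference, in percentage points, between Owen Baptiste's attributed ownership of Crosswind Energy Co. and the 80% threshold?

By spousal attribution (R3), Owen Baptiste is treated as also owning Dmitri Baptiste's interest in Larkspur Group plc, giving 12% + 65% = 77%.
Chain via Larkspur Group plc → Stonebridge Holdings Ltd → Slate Textiles S.p.A. (R2): 77% × 59% × 91% × 69% = 28.525497% of Crosswind Energy Co.
Chain via Harbor Trust → Vantage Industries Corp. → Oakhollow Logistics SA (R2): 6% × 47% × 91% × 16% = 0.410592% of Crosswind Energy Co.
Aggregating (R1): 28.525497% + 0.410592% = 28.936089%.
28.936089% falls short of the 80% threshold by 51.063911 percentage points.

51.063911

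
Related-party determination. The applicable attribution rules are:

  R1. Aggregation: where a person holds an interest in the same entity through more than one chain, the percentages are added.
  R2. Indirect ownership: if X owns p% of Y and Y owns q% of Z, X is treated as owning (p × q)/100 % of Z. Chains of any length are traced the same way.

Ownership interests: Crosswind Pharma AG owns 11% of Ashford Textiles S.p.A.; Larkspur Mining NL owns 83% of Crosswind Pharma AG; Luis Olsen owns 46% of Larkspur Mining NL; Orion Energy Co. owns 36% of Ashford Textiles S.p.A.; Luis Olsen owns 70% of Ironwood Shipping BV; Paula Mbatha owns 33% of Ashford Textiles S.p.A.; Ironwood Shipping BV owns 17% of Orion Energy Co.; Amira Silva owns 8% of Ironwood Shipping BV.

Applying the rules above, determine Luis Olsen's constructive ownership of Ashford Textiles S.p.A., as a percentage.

8.4838%

Chain via Ironwood Shipping BV → Orion Energy Co. (R2): 70% × 17% × 36% = 4.284% of Ashford Textiles S.p.A.
Chain via Larkspur Mining NL → Crosswind Pharma AG (R2): 46% × 83% × 11% = 4.1998% of Ashford Textiles S.p.A.
Aggregating (R1): 4.284% + 4.1998% = 8.4838%.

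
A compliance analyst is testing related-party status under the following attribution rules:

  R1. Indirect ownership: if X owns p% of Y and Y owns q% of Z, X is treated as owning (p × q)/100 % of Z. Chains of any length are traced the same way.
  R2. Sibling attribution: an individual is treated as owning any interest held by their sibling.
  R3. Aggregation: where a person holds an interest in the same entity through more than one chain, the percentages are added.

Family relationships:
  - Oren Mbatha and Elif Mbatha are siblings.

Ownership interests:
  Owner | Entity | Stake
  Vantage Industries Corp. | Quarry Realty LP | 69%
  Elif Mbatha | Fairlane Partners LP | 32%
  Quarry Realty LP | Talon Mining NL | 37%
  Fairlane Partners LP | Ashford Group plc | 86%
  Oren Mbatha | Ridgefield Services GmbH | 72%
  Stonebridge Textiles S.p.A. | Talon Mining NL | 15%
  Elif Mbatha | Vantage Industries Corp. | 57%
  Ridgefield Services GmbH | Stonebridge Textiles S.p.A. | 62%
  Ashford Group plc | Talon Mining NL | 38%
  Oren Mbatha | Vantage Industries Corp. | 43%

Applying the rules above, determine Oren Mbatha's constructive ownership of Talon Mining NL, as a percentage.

By sibling attribution (R2), Oren Mbatha is treated as also owning Elif Mbatha's interest in Vantage Industries Corp, giving 43% + 57% = 100%.
By sibling attribution (R2), Oren Mbatha is treated as owning Elif Mbatha's 32% interest in Fairlane Partners LP.
Chain via Ridgefield Services GmbH → Stonebridge Textiles S.p.A. (R1): 72% × 62% × 15% = 6.696% of Talon Mining NL.
Chain via Vantage Industries Corp. → Quarry Realty LP (R1): 100% × 69% × 37% = 25.53% of Talon Mining NL.
Chain via Fairlane Partners LP → Ashford Group plc (R1): 32% × 86% × 38% = 10.4576% of Talon Mining NL.
Aggregating (R3): 6.696% + 25.53% + 10.4576% = 42.6836%.

42.6836%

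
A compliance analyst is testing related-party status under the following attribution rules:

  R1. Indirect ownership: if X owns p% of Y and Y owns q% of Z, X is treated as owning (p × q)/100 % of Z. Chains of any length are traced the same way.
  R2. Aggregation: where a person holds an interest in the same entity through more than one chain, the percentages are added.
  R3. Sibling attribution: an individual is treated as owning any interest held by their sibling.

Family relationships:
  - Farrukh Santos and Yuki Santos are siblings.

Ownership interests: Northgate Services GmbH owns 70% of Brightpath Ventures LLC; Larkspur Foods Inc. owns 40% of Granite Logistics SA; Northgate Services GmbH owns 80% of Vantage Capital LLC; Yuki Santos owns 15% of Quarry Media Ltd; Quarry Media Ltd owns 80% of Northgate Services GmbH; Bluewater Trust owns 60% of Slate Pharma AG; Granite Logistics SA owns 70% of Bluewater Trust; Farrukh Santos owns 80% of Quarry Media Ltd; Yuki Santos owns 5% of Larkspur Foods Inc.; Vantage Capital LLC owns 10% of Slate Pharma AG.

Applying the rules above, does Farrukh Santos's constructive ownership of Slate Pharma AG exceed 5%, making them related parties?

Yes

By sibling attribution (R3), Farrukh Santos is treated as also owning Yuki Santos's interest in Quarry Media Ltd, giving 80% + 15% = 95%.
By sibling attribution (R3), Farrukh Santos is treated as owning Yuki Santos's 5% interest in Larkspur Foods Inc.
Chain via Quarry Media Ltd → Northgate Services GmbH → Vantage Capital LLC (R1): 95% × 80% × 80% × 10% = 6.08% of Slate Pharma AG.
Chain via Larkspur Foods Inc. → Granite Logistics SA → Bluewater Trust (R1): 5% × 40% × 70% × 60% = 0.84% of Slate Pharma AG.
Aggregating (R2): 6.08% + 0.84% = 6.92%.
6.92% exceeds the 5% threshold, so Farrukh is a related party to Slate Pharma AG.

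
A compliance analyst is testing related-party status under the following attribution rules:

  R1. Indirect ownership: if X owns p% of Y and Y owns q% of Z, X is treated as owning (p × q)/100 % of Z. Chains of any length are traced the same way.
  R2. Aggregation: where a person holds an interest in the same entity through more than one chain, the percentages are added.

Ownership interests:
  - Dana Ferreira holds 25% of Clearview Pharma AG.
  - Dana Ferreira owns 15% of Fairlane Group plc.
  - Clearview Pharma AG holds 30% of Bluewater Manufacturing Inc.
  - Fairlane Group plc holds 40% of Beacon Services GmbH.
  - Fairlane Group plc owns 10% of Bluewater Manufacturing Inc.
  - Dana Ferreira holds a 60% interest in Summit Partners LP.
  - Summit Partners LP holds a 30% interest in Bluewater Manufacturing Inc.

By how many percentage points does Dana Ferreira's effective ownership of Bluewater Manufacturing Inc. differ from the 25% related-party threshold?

2

Chain via Summit Partners LP (R1): 60% × 30% = 18% of Bluewater Manufacturing Inc.
Chain via Fairlane Group plc (R1): 15% × 10% = 1.5% of Bluewater Manufacturing Inc.
Chain via Clearview Pharma AG (R1): 25% × 30% = 7.5% of Bluewater Manufacturing Inc.
Aggregating (R2): 18% + 1.5% + 7.5% = 27%.
27% exceeds the 25% threshold by 2 percentage points.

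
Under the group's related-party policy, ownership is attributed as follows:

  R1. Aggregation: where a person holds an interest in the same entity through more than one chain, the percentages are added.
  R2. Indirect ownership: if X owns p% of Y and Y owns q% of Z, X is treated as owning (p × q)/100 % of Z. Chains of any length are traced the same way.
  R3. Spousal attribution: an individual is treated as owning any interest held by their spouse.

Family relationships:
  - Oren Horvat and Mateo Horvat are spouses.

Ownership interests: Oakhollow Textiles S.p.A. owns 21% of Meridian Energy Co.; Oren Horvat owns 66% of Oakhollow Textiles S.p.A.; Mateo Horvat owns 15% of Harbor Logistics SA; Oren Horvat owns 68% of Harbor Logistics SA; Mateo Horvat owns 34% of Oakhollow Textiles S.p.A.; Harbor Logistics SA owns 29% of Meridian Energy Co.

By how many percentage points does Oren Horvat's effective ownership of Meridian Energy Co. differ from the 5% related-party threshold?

By spousal attribution (R3), Oren Horvat is treated as also owning Mateo Horvat's interest in Harbor Logistics SA, giving 68% + 15% = 83%.
By spousal attribution (R3), Oren Horvat is treated as also owning Mateo Horvat's interest in Oakhollow Textiles S.p.A, giving 66% + 34% = 100%.
Chain via Harbor Logistics SA (R2): 83% × 29% = 24.07% of Meridian Energy Co.
Chain via Oakhollow Textiles S.p.A. (R2): 100% × 21% = 21% of Meridian Energy Co.
Aggregating (R1): 24.07% + 21% = 45.07%.
45.07% exceeds the 5% threshold by 40.07 percentage points.

40.07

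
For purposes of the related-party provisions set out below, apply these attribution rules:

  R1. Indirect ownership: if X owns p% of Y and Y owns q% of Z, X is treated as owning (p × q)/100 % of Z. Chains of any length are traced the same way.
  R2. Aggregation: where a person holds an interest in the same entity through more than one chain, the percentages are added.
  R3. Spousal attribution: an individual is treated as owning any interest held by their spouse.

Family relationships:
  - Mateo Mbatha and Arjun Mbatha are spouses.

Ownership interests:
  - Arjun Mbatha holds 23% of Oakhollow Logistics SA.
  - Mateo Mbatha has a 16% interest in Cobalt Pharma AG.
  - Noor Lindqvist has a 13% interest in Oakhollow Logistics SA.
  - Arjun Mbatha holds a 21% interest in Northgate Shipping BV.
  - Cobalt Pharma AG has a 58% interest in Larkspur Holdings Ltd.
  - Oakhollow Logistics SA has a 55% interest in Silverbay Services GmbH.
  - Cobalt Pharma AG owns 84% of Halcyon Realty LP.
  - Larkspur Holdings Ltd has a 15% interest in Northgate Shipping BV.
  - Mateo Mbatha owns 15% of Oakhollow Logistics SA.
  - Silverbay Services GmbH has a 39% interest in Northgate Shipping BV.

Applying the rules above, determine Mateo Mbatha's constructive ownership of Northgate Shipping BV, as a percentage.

By spousal attribution (R3), Mateo Mbatha is treated as also owning Arjun Mbatha's interest in Oakhollow Logistics SA, giving 15% + 23% = 38%.
By spousal attribution (R3), Mateo Mbatha is treated as owning Arjun Mbatha's 21% interest in Northgate Shipping BV.
Chain via Cobalt Pharma AG → Larkspur Holdings Ltd (R1): 16% × 58% × 15% = 1.392% of Northgate Shipping BV.
Chain via Oakhollow Logistics SA → Silverbay Services GmbH (R1): 38% × 55% × 39% = 8.151% of Northgate Shipping BV.
Direct interest in Northgate Shipping BV: 21%.
Aggregating (R2): 1.392% + 8.151% + 21% = 30.543%.

30.543%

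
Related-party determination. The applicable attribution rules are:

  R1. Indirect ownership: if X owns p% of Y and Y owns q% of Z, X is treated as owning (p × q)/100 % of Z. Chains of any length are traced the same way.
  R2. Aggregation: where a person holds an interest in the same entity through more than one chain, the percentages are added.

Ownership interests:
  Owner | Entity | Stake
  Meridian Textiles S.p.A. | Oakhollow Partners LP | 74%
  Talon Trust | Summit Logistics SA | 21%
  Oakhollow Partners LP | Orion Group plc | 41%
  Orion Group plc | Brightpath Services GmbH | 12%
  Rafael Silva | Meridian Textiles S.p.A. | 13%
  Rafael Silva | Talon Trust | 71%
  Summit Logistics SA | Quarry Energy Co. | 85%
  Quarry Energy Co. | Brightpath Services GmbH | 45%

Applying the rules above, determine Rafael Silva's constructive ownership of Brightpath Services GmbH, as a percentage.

Chain via Talon Trust → Summit Logistics SA → Quarry Energy Co. (R1): 71% × 21% × 85% × 45% = 5.703075% of Brightpath Services GmbH.
Chain via Meridian Textiles S.p.A. → Oakhollow Partners LP → Orion Group plc (R1): 13% × 74% × 41% × 12% = 0.473304% of Brightpath Services GmbH.
Aggregating (R2): 5.703075% + 0.473304% = 6.176379%.

6.176379%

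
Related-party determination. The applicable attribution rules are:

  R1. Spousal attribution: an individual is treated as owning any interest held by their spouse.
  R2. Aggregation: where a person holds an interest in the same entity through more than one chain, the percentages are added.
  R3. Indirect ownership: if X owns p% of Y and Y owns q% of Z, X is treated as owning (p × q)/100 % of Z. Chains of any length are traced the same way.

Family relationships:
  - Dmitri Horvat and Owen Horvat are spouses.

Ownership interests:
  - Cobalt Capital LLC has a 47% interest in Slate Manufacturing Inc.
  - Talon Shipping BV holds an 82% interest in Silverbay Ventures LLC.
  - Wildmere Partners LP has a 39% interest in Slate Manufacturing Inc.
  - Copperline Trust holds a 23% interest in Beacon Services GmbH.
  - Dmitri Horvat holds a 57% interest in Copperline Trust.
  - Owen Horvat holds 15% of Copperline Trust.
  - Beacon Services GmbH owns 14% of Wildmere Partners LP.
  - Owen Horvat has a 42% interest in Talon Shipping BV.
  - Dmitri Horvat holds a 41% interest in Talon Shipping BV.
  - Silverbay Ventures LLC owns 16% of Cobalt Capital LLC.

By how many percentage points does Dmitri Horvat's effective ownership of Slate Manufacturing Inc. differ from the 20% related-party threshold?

13.977712

By spousal attribution (R1), Dmitri Horvat is treated as also owning Owen Horvat's interest in Copperline Trust, giving 57% + 15% = 72%.
By spousal attribution (R1), Dmitri Horvat is treated as also owning Owen Horvat's interest in Talon Shipping BV, giving 41% + 42% = 83%.
Chain via Copperline Trust → Beacon Services GmbH → Wildmere Partners LP (R3): 72% × 23% × 14% × 39% = 0.904176% of Slate Manufacturing Inc.
Chain via Talon Shipping BV → Silverbay Ventures LLC → Cobalt Capital LLC (R3): 83% × 82% × 16% × 47% = 5.118112% of Slate Manufacturing Inc.
Aggregating (R2): 0.904176% + 5.118112% = 6.022288%.
6.022288% falls short of the 20% threshold by 13.977712 percentage points.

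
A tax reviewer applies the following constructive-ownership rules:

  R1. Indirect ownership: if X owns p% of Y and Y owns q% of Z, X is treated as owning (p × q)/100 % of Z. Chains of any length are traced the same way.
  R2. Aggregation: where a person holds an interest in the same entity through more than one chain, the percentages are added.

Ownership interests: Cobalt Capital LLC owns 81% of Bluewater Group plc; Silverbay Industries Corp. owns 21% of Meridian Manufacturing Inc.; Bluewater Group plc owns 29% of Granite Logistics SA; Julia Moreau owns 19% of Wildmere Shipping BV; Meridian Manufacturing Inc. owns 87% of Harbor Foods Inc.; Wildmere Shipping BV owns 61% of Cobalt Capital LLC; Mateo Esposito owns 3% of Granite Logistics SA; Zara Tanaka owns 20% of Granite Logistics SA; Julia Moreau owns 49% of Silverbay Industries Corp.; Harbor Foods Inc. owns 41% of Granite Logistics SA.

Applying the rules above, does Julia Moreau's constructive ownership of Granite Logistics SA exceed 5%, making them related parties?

Chain via Silverbay Industries Corp. → Meridian Manufacturing Inc. → Harbor Foods Inc. (R1): 49% × 21% × 87% × 41% = 3.670443% of Granite Logistics SA.
Chain via Wildmere Shipping BV → Cobalt Capital LLC → Bluewater Group plc (R1): 19% × 61% × 81% × 29% = 2.722491% of Granite Logistics SA.
Aggregating (R2): 3.670443% + 2.722491% = 6.392934%.
6.392934% exceeds the 5% threshold, so Julia is a related party to Granite Logistics SA.

Yes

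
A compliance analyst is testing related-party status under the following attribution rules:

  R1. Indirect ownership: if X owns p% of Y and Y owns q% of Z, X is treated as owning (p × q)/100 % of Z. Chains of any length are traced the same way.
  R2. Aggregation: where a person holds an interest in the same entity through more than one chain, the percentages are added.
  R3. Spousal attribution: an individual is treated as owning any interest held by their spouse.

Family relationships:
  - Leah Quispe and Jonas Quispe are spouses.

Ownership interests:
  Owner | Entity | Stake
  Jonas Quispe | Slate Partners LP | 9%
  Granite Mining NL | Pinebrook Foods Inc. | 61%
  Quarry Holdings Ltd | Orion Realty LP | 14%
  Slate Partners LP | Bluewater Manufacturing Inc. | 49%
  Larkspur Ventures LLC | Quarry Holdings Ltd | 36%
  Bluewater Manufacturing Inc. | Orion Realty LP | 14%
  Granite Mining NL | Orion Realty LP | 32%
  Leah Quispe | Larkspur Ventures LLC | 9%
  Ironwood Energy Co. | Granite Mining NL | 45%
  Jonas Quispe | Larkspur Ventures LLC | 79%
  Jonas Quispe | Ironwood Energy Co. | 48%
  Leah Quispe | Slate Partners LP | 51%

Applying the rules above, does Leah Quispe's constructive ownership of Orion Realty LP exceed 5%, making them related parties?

By spousal attribution (R3), Leah Quispe is treated as also owning Jonas Quispe's interest in Slate Partners LP, giving 51% + 9% = 60%.
By spousal attribution (R3), Leah Quispe is treated as also owning Jonas Quispe's interest in Larkspur Ventures LLC, giving 9% + 79% = 88%.
By spousal attribution (R3), Leah Quispe is treated as owning Jonas Quispe's 48% interest in Ironwood Energy Co.
Chain via Slate Partners LP → Bluewater Manufacturing Inc. (R1): 60% × 49% × 14% = 4.116% of Orion Realty LP.
Chain via Larkspur Ventures LLC → Quarry Holdings Ltd (R1): 88% × 36% × 14% = 4.4352% of Orion Realty LP.
Chain via Ironwood Energy Co. → Granite Mining NL (R1): 48% × 45% × 32% = 6.912% of Orion Realty LP.
Aggregating (R2): 4.116% + 4.4352% + 6.912% = 15.4632%.
15.4632% exceeds the 5% threshold, so Leah is a related party to Orion Realty LP.

Yes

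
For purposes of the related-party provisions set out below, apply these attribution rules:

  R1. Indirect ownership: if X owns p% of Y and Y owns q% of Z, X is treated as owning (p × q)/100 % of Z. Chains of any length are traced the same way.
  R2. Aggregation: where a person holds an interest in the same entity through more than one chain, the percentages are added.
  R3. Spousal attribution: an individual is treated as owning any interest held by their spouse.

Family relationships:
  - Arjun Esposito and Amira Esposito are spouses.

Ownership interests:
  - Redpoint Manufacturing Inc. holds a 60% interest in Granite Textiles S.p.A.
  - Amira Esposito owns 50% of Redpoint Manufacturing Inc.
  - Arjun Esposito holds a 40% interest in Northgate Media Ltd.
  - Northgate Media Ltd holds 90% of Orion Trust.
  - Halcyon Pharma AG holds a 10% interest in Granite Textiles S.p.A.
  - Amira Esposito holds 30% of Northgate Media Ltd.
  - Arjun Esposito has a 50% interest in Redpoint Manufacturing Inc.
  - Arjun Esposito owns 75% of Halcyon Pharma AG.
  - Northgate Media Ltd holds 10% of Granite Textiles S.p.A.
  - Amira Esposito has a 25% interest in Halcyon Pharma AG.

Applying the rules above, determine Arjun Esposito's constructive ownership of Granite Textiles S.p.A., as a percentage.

77%

By spousal attribution (R3), Arjun Esposito is treated as also owning Amira Esposito's interest in Halcyon Pharma AG, giving 75% + 25% = 100%.
By spousal attribution (R3), Arjun Esposito is treated as also owning Amira Esposito's interest in Northgate Media Ltd, giving 40% + 30% = 70%.
By spousal attribution (R3), Arjun Esposito is treated as also owning Amira Esposito's interest in Redpoint Manufacturing Inc, giving 50% + 50% = 100%.
Chain via Halcyon Pharma AG (R1): 100% × 10% = 10% of Granite Textiles S.p.A.
Chain via Northgate Media Ltd (R1): 70% × 10% = 7% of Granite Textiles S.p.A.
Chain via Redpoint Manufacturing Inc. (R1): 100% × 60% = 60% of Granite Textiles S.p.A.
Aggregating (R2): 10% + 7% + 60% = 77%.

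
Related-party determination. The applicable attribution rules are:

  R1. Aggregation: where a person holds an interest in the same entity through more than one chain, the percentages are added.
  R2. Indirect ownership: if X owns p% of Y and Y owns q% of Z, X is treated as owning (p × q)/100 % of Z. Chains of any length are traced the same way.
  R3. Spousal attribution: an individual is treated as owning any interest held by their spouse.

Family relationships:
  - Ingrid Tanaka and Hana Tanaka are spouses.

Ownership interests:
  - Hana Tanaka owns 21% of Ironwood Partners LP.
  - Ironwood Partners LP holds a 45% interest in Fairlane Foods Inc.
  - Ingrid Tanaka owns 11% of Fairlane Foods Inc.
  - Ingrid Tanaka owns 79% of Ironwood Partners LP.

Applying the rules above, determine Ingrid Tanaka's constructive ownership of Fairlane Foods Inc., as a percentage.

By spousal attribution (R3), Ingrid Tanaka is treated as also owning Hana Tanaka's interest in Ironwood Partners LP, giving 79% + 21% = 100%.
Chain via Ironwood Partners LP (R2): 100% × 45% = 45% of Fairlane Foods Inc.
Direct interest in Fairlane Foods Inc: 11%.
Aggregating (R1): 45% + 11% = 56%.

56%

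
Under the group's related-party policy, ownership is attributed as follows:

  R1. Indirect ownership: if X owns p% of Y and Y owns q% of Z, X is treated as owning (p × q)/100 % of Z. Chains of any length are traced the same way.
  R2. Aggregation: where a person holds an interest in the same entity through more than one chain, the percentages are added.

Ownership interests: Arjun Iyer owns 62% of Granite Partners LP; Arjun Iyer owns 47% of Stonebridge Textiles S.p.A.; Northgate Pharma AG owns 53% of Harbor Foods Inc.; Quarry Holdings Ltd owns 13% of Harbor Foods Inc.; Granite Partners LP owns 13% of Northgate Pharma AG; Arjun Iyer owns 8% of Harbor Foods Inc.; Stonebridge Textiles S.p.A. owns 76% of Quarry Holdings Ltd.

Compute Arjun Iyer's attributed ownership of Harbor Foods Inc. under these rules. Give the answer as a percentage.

Chain via Stonebridge Textiles S.p.A. → Quarry Holdings Ltd (R1): 47% × 76% × 13% = 4.6436% of Harbor Foods Inc.
Chain via Granite Partners LP → Northgate Pharma AG (R1): 62% × 13% × 53% = 4.2718% of Harbor Foods Inc.
Direct interest in Harbor Foods Inc: 8%.
Aggregating (R2): 4.6436% + 4.2718% + 8% = 16.9154%.

16.9154%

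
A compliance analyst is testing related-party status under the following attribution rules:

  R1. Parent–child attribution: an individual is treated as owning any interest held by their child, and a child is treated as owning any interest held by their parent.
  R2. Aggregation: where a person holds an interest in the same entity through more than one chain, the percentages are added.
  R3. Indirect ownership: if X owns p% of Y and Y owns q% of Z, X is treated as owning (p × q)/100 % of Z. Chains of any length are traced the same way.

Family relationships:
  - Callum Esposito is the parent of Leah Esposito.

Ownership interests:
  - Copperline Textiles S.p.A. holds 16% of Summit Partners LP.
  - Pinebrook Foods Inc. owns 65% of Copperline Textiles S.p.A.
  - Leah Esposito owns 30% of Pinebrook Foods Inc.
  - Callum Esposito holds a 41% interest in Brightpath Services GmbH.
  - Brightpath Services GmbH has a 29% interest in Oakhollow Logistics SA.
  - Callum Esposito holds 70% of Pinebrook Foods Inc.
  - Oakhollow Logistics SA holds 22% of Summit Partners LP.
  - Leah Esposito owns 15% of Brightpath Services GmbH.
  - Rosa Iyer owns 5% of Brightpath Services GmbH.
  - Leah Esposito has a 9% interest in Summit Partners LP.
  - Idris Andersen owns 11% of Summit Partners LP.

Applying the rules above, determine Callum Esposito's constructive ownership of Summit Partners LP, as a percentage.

22.9728%

By parent–child attribution (R1), Callum Esposito is treated as also owning Leah Esposito's interest in Brightpath Services GmbH, giving 41% + 15% = 56%.
By parent–child attribution (R1), Callum Esposito is treated as also owning Leah Esposito's interest in Pinebrook Foods Inc, giving 70% + 30% = 100%.
By parent–child attribution (R1), Callum Esposito is treated as owning Leah Esposito's 9% interest in Summit Partners LP.
Chain via Brightpath Services GmbH → Oakhollow Logistics SA (R3): 56% × 29% × 22% = 3.5728% of Summit Partners LP.
Chain via Pinebrook Foods Inc. → Copperline Textiles S.p.A. (R3): 100% × 65% × 16% = 10.4% of Summit Partners LP.
Direct interest in Summit Partners LP: 9%.
Aggregating (R2): 3.5728% + 10.4% + 9% = 22.9728%.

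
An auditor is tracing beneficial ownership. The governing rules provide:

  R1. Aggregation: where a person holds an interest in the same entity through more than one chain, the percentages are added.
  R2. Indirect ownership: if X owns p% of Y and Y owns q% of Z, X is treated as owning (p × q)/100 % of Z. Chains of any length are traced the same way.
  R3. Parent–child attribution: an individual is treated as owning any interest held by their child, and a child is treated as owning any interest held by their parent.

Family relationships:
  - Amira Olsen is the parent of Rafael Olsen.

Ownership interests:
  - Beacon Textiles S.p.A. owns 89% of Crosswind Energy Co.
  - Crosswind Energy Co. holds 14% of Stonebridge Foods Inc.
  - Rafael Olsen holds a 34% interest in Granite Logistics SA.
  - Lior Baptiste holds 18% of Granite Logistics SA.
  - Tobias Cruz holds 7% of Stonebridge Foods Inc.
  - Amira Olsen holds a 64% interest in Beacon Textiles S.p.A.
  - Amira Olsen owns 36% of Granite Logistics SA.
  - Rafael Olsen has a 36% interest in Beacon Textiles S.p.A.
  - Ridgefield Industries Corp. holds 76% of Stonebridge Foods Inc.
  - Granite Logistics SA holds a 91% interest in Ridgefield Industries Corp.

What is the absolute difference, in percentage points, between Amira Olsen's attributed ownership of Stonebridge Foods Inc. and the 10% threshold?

By parent–child attribution (R3), Amira Olsen is treated as also owning Rafael Olsen's interest in Beacon Textiles S.p.A, giving 64% + 36% = 100%.
By parent–child attribution (R3), Amira Olsen is treated as also owning Rafael Olsen's interest in Granite Logistics SA, giving 36% + 34% = 70%.
Chain via Beacon Textiles S.p.A. → Crosswind Energy Co. (R2): 100% × 89% × 14% = 12.46% of Stonebridge Foods Inc.
Chain via Granite Logistics SA → Ridgefield Industries Corp. (R2): 70% × 91% × 76% = 48.412% of Stonebridge Foods Inc.
Aggregating (R1): 12.46% + 48.412% = 60.872%.
60.872% exceeds the 10% threshold by 50.872 percentage points.

50.872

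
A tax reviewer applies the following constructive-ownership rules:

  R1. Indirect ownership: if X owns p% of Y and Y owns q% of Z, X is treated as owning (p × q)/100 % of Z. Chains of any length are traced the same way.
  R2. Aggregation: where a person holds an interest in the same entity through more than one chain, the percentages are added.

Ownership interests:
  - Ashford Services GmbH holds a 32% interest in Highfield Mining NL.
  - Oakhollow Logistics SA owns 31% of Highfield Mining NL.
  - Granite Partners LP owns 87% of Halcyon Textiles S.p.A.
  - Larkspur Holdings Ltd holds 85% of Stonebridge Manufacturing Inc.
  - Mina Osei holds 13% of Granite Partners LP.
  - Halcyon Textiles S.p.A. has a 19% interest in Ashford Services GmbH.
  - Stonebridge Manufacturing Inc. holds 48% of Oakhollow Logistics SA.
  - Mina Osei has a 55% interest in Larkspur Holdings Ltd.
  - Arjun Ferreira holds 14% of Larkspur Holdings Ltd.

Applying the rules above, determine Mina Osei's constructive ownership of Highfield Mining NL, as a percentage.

7.644048%

Chain via Granite Partners LP → Halcyon Textiles S.p.A. → Ashford Services GmbH (R1): 13% × 87% × 19% × 32% = 0.687648% of Highfield Mining NL.
Chain via Larkspur Holdings Ltd → Stonebridge Manufacturing Inc. → Oakhollow Logistics SA (R1): 55% × 85% × 48% × 31% = 6.9564% of Highfield Mining NL.
Aggregating (R2): 0.687648% + 6.9564% = 7.644048%.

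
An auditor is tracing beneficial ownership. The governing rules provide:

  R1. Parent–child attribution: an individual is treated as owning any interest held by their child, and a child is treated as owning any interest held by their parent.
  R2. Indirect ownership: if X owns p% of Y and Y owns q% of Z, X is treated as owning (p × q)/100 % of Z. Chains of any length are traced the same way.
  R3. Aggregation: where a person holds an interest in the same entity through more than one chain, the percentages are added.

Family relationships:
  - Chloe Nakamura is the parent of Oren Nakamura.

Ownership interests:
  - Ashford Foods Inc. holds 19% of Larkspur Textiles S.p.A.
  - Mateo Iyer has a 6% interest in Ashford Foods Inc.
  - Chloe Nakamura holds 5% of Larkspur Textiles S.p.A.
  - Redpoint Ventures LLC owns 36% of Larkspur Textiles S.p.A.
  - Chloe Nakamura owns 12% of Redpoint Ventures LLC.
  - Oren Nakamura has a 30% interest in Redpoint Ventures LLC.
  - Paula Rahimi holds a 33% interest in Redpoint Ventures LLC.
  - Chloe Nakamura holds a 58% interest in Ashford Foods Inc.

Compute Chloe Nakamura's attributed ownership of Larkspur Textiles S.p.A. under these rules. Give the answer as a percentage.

31.14%

By parent–child attribution (R1), Chloe Nakamura is treated as also owning Oren Nakamura's interest in Redpoint Ventures LLC, giving 12% + 30% = 42%.
Chain via Redpoint Ventures LLC (R2): 42% × 36% = 15.12% of Larkspur Textiles S.p.A.
Chain via Ashford Foods Inc. (R2): 58% × 19% = 11.02% of Larkspur Textiles S.p.A.
Direct interest in Larkspur Textiles S.p.A: 5%.
Aggregating (R3): 15.12% + 11.02% + 5% = 31.14%.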